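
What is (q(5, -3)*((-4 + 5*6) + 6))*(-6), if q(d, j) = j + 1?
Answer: 384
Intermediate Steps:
q(d, j) = 1 + j
(q(5, -3)*((-4 + 5*6) + 6))*(-6) = ((1 - 3)*((-4 + 5*6) + 6))*(-6) = -2*((-4 + 30) + 6)*(-6) = -2*(26 + 6)*(-6) = -2*32*(-6) = -64*(-6) = 384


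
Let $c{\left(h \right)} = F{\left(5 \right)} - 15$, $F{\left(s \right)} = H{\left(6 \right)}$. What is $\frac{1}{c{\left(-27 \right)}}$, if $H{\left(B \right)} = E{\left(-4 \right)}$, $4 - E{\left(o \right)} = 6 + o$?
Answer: $- \frac{1}{13} \approx -0.076923$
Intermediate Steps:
$E{\left(o \right)} = -2 - o$ ($E{\left(o \right)} = 4 - \left(6 + o\right) = -2 - o$)
$H{\left(B \right)} = 2$ ($H{\left(B \right)} = -2 - -4 = -2 + 4 = 2$)
$F{\left(s \right)} = 2$
$c{\left(h \right)} = -13$ ($c{\left(h \right)} = 2 - 15 = -13$)
$\frac{1}{c{\left(-27 \right)}} = \frac{1}{-13} = - \frac{1}{13}$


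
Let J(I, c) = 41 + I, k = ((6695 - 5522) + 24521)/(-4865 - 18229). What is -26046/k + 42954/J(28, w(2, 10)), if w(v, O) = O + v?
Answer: 7101266072/295481 ≈ 24033.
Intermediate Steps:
k = -12847/11547 (k = (1173 + 24521)/(-23094) = 25694*(-1/23094) = -12847/11547 ≈ -1.1126)
-26046/k + 42954/J(28, w(2, 10)) = -26046/(-12847/11547) + 42954/(41 + 28) = -26046*(-11547/12847) + 42954/69 = 300753162/12847 + 42954*(1/69) = 300753162/12847 + 14318/23 = 7101266072/295481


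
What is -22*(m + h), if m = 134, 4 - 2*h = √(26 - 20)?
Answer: -2992 + 11*√6 ≈ -2965.1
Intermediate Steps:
h = 2 - √6/2 (h = 2 - √(26 - 20)/2 = 2 - √6/2 ≈ 0.77526)
-22*(m + h) = -22*(134 + (2 - √6/2)) = -22*(136 - √6/2) = -2992 + 11*√6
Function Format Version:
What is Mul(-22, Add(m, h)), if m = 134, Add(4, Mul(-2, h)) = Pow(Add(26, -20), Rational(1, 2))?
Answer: Add(-2992, Mul(11, Pow(6, Rational(1, 2)))) ≈ -2965.1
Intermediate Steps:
h = Add(2, Mul(Rational(-1, 2), Pow(6, Rational(1, 2)))) (h = Add(2, Mul(Rational(-1, 2), Pow(Add(26, -20), Rational(1, 2)))) = Add(2, Mul(Rational(-1, 2), Pow(6, Rational(1, 2)))) ≈ 0.77526)
Mul(-22, Add(m, h)) = Mul(-22, Add(134, Add(2, Mul(Rational(-1, 2), Pow(6, Rational(1, 2)))))) = Mul(-22, Add(136, Mul(Rational(-1, 2), Pow(6, Rational(1, 2))))) = Add(-2992, Mul(11, Pow(6, Rational(1, 2))))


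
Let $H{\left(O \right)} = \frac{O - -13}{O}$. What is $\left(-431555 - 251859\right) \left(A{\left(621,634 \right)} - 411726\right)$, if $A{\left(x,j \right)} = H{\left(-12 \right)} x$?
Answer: $\frac{562829358477}{2} \approx 2.8141 \cdot 10^{11}$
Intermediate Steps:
$H{\left(O \right)} = \frac{13 + O}{O}$ ($H{\left(O \right)} = \frac{O + 13}{O} = \frac{13 + O}{O}$)
$A{\left(x,j \right)} = - \frac{x}{12}$ ($A{\left(x,j \right)} = \frac{13 - 12}{-12} x = \left(- \frac{1}{12}\right) 1 x = - \frac{x}{12}$)
$\left(-431555 - 251859\right) \left(A{\left(621,634 \right)} - 411726\right) = \left(-431555 - 251859\right) \left(\left(- \frac{1}{12}\right) 621 - 411726\right) = - 683414 \left(- \frac{207}{4} - 411726\right) = \left(-683414\right) \left(- \frac{1647111}{4}\right) = \frac{562829358477}{2}$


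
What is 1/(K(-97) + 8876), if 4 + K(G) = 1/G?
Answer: 97/860583 ≈ 0.00011271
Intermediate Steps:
K(G) = -4 + 1/G
1/(K(-97) + 8876) = 1/((-4 + 1/(-97)) + 8876) = 1/((-4 - 1/97) + 8876) = 1/(-389/97 + 8876) = 1/(860583/97) = 97/860583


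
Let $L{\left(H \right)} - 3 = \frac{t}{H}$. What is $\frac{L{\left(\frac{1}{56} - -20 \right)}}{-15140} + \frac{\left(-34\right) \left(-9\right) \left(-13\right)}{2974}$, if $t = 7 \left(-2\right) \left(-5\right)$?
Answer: $- \frac{33768018481}{25237274780} \approx -1.338$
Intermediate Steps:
$t = 70$ ($t = \left(-14\right) \left(-5\right) = 70$)
$L{\left(H \right)} = 3 + \frac{70}{H}$
$\frac{L{\left(\frac{1}{56} - -20 \right)}}{-15140} + \frac{\left(-34\right) \left(-9\right) \left(-13\right)}{2974} = \frac{3 + \frac{70}{\frac{1}{56} - -20}}{-15140} + \frac{\left(-34\right) \left(-9\right) \left(-13\right)}{2974} = \left(3 + \frac{70}{\frac{1}{56} + 20}\right) \left(- \frac{1}{15140}\right) + 306 \left(-13\right) \frac{1}{2974} = \left(3 + \frac{70}{\frac{1121}{56}}\right) \left(- \frac{1}{15140}\right) - \frac{1989}{1487} = \left(3 + 70 \cdot \frac{56}{1121}\right) \left(- \frac{1}{15140}\right) - \frac{1989}{1487} = \left(3 + \frac{3920}{1121}\right) \left(- \frac{1}{15140}\right) - \frac{1989}{1487} = \frac{7283}{1121} \left(- \frac{1}{15140}\right) - \frac{1989}{1487} = - \frac{7283}{16971940} - \frac{1989}{1487} = - \frac{33768018481}{25237274780}$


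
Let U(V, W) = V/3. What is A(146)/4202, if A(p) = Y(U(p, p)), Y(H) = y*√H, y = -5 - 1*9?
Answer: -7*√438/6303 ≈ -0.023243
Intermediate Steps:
U(V, W) = V/3 (U(V, W) = V*(⅓) = V/3)
y = -14 (y = -5 - 9 = -14)
Y(H) = -14*√H
A(p) = -14*√3*√p/3
A(146)/4202 = -14*√3*√146/3/4202 = -14*√438/3*(1/4202) = -7*√438/6303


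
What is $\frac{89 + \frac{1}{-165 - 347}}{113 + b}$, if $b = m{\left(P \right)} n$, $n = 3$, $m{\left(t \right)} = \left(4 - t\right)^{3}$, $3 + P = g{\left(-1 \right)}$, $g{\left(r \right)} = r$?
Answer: $\frac{45567}{844288} \approx 0.053971$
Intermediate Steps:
$P = -4$ ($P = -3 - 1 = -4$)
$b = 1536$ ($b = - \left(-4 - 4\right)^{3} \cdot 3 = - \left(-8\right)^{3} \cdot 3 = \left(-1\right) \left(-512\right) 3 = 512 \cdot 3 = 1536$)
$\frac{89 + \frac{1}{-165 - 347}}{113 + b} = \frac{89 + \frac{1}{-165 - 347}}{113 + 1536} = \frac{89 + \frac{1}{-512}}{1649} = \left(89 - \frac{1}{512}\right) \frac{1}{1649} = \frac{45567}{512} \cdot \frac{1}{1649} = \frac{45567}{844288}$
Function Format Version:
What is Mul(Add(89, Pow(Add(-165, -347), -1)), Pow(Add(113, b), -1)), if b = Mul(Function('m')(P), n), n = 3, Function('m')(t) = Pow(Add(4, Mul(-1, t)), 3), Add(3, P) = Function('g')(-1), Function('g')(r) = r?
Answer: Rational(45567, 844288) ≈ 0.053971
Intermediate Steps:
P = -4 (P = Add(-3, -1) = -4)
b = 1536 (b = Mul(Mul(-1, Pow(Add(-4, -4), 3)), 3) = Mul(Mul(-1, Pow(-8, 3)), 3) = Mul(Mul(-1, -512), 3) = Mul(512, 3) = 1536)
Mul(Add(89, Pow(Add(-165, -347), -1)), Pow(Add(113, b), -1)) = Mul(Add(89, Pow(Add(-165, -347), -1)), Pow(Add(113, 1536), -1)) = Mul(Add(89, Pow(-512, -1)), Pow(1649, -1)) = Mul(Add(89, Rational(-1, 512)), Rational(1, 1649)) = Mul(Rational(45567, 512), Rational(1, 1649)) = Rational(45567, 844288)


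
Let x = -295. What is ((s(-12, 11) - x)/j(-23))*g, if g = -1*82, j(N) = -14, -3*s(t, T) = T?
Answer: 35834/21 ≈ 1706.4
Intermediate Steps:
s(t, T) = -T/3
g = -82
((s(-12, 11) - x)/j(-23))*g = ((-⅓*11 - 1*(-295))/(-14))*(-82) = ((-11/3 + 295)*(-1/14))*(-82) = ((874/3)*(-1/14))*(-82) = -437/21*(-82) = 35834/21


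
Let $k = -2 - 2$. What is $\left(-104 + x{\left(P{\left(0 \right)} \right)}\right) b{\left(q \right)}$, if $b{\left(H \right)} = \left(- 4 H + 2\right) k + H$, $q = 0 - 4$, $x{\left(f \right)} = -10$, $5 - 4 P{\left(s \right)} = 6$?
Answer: $8664$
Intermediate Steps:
$P{\left(s \right)} = - \frac{1}{4}$ ($P{\left(s \right)} = \frac{5}{4} - \frac{3}{2} = - \frac{1}{4}$)
$k = -4$
$q = -4$ ($q = 0 - 4 = -4$)
$b{\left(H \right)} = -8 + 17 H$ ($b{\left(H \right)} = \left(- 4 H + 2\right) \left(-4\right) + H = \left(2 - 4 H\right) \left(-4\right) + H = \left(-8 + 16 H\right) + H = -8 + 17 H$)
$\left(-104 + x{\left(P{\left(0 \right)} \right)}\right) b{\left(q \right)} = \left(-104 - 10\right) \left(-8 + 17 \left(-4\right)\right) = - 114 \left(-8 - 68\right) = \left(-114\right) \left(-76\right) = 8664$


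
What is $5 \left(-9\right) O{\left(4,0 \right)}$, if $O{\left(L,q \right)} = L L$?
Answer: $-720$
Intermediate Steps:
$O{\left(L,q \right)} = L^{2}$
$5 \left(-9\right) O{\left(4,0 \right)} = 5 \left(-9\right) 4^{2} = \left(-45\right) 16 = -720$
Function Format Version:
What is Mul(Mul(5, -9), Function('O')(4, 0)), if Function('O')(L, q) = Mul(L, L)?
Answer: -720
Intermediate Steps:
Function('O')(L, q) = Pow(L, 2)
Mul(Mul(5, -9), Function('O')(4, 0)) = Mul(Mul(5, -9), Pow(4, 2)) = Mul(-45, 16) = -720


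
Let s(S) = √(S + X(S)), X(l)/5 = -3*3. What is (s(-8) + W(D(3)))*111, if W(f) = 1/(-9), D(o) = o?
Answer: -37/3 + 111*I*√53 ≈ -12.333 + 808.09*I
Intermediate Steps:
X(l) = -45 (X(l) = 5*(-3*3) = 5*(-9) = -45)
s(S) = √(-45 + S) (s(S) = √(S - 45) = √(-45 + S))
W(f) = -⅑
(s(-8) + W(D(3)))*111 = (√(-45 - 8) - ⅑)*111 = (√(-53) - ⅑)*111 = (I*√53 - ⅑)*111 = (-⅑ + I*√53)*111 = -37/3 + 111*I*√53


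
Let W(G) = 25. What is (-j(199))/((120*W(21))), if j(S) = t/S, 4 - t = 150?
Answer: 73/298500 ≈ 0.00024456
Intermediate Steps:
t = -146 (t = 4 - 1*150 = 4 - 150 = -146)
j(S) = -146/S
(-j(199))/((120*W(21))) = (-(-146)/199)/((120*25)) = -(-146)/199/3000 = -1*(-146/199)*(1/3000) = (146/199)*(1/3000) = 73/298500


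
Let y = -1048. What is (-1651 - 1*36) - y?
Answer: -639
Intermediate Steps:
(-1651 - 1*36) - y = (-1651 - 1*36) - 1*(-1048) = (-1651 - 36) + 1048 = -1687 + 1048 = -639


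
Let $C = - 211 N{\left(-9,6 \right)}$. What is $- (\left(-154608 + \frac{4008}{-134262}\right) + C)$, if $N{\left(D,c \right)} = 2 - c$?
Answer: $\frac{3440777696}{22377} \approx 1.5376 \cdot 10^{5}$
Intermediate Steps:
$C = 844$ ($C = - 211 \left(2 - 6\right) = \left(-211\right) \left(-4\right) = 844$)
$- (\left(-154608 + \frac{4008}{-134262}\right) + C) = - (\left(-154608 + \frac{4008}{-134262}\right) + 844) = - (\left(-154608 + 4008 \left(- \frac{1}{134262}\right)\right) + 844) = - (\left(-154608 - \frac{668}{22377}\right) + 844) = - (- \frac{3459663884}{22377} + 844) = \left(-1\right) \left(- \frac{3440777696}{22377}\right) = \frac{3440777696}{22377}$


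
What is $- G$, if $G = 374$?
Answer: $-374$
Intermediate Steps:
$- G = \left(-1\right) 374 = -374$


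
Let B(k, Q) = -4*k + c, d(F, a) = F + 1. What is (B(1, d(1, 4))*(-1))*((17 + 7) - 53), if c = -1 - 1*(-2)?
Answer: -87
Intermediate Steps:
c = 1 (c = -1 + 2 = 1)
d(F, a) = 1 + F
B(k, Q) = 1 - 4*k (B(k, Q) = -4*k + 1 = 1 - 4*k)
(B(1, d(1, 4))*(-1))*((17 + 7) - 53) = ((1 - 4*1)*(-1))*((17 + 7) - 53) = ((1 - 4)*(-1))*(24 - 53) = -3*(-1)*(-29) = 3*(-29) = -87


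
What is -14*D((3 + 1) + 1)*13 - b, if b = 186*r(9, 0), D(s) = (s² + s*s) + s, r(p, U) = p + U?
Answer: -11684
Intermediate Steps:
r(p, U) = U + p
D(s) = s + 2*s² (D(s) = (s² + s²) + s = 2*s² + s = s + 2*s²)
b = 1674 (b = 186*(0 + 9) = 186*9 = 1674)
-14*D((3 + 1) + 1)*13 - b = -14*((3 + 1) + 1)*(1 + 2*((3 + 1) + 1))*13 - 1*1674 = -14*(4 + 1)*(1 + 2*(4 + 1))*13 - 1674 = -70*(1 + 2*5)*13 - 1674 = -70*(1 + 10)*13 - 1674 = -70*11*13 - 1674 = -14*55*13 - 1674 = -770*13 - 1674 = -10010 - 1674 = -11684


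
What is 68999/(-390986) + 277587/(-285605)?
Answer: -128239090177/111667556530 ≈ -1.1484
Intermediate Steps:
68999/(-390986) + 277587/(-285605) = 68999*(-1/390986) + 277587*(-1/285605) = -68999/390986 - 277587/285605 = -128239090177/111667556530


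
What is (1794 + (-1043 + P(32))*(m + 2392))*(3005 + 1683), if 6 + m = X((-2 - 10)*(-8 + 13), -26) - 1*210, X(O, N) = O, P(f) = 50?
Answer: -9841959072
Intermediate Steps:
m = -276 (m = -6 + ((-2 - 10)*(-8 + 13) - 1*210) = -6 + (-12*5 - 210) = -6 + (-60 - 210) = -6 - 270 = -276)
(1794 + (-1043 + P(32))*(m + 2392))*(3005 + 1683) = (1794 + (-1043 + 50)*(-276 + 2392))*(3005 + 1683) = (1794 - 993*2116)*4688 = (1794 - 2101188)*4688 = -2099394*4688 = -9841959072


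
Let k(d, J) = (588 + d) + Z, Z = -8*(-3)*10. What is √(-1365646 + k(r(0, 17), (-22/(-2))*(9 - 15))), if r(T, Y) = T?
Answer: I*√1364818 ≈ 1168.3*I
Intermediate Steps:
Z = 240 (Z = 24*10 = 240)
k(d, J) = 828 + d (k(d, J) = (588 + d) + 240 = 828 + d)
√(-1365646 + k(r(0, 17), (-22/(-2))*(9 - 15))) = √(-1365646 + (828 + 0)) = √(-1365646 + 828) = √(-1364818) = I*√1364818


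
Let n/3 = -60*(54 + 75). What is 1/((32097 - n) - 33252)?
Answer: 1/22065 ≈ 4.5321e-5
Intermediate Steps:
n = -23220 (n = 3*(-60*(54 + 75)) = 3*(-60*129) = 3*(-7740) = -23220)
1/((32097 - n) - 33252) = 1/((32097 - 1*(-23220)) - 33252) = 1/((32097 + 23220) - 33252) = 1/(55317 - 33252) = 1/22065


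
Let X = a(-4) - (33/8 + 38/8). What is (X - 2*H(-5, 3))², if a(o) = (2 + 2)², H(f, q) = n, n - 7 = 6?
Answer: 22801/64 ≈ 356.27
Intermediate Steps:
n = 13 (n = 7 + 6 = 13)
H(f, q) = 13
a(o) = 16 (a(o) = 4² = 16)
X = 57/8 (X = 16 - (33/8 + 38/8) = 16 - (33*(⅛) + 38*(⅛)) = 16 - (33/8 + 19/4) = 16 - 1*71/8 = 16 - 71/8 = 57/8 ≈ 7.1250)
(X - 2*H(-5, 3))² = (57/8 - 2*13)² = (57/8 - 26)² = (-151/8)² = 22801/64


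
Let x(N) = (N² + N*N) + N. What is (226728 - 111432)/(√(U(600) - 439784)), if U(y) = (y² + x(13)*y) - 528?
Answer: 28824*√8143/8143 ≈ 319.42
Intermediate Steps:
x(N) = N + 2*N² (x(N) = (N² + N²) + N = 2*N² + N = N + 2*N²)
U(y) = -528 + y² + 351*y (U(y) = (y² + (13*(1 + 2*13))*y) - 528 = (y² + (13*(1 + 26))*y) - 528 = (y² + (13*27)*y) - 528 = (y² + 351*y) - 528 = -528 + y² + 351*y)
(226728 - 111432)/(√(U(600) - 439784)) = (226728 - 111432)/(√((-528 + 600² + 351*600) - 439784)) = 115296/(√((-528 + 360000 + 210600) - 439784)) = 115296/(√(570072 - 439784)) = 115296/(√130288) = 115296/((4*√8143)) = 115296*(√8143/32572) = 28824*√8143/8143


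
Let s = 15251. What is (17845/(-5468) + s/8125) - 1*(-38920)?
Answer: 1729056701843/44427500 ≈ 38919.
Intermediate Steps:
(17845/(-5468) + s/8125) - 1*(-38920) = (17845/(-5468) + 15251/8125) - 1*(-38920) = (17845*(-1/5468) + 15251*(1/8125)) + 38920 = (-17845/5468 + 15251/8125) + 38920 = -61598157/44427500 + 38920 = 1729056701843/44427500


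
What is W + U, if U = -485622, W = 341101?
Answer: -144521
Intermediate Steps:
W + U = 341101 - 485622 = -144521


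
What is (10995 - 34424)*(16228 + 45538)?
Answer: -1447115614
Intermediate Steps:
(10995 - 34424)*(16228 + 45538) = -23429*61766 = -1447115614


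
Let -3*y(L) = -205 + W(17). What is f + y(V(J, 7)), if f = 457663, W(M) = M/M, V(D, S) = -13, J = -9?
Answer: 457731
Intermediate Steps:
W(M) = 1
y(L) = 68 (y(L) = -(-205 + 1)/3 = -⅓*(-204) = 68)
f + y(V(J, 7)) = 457663 + 68 = 457731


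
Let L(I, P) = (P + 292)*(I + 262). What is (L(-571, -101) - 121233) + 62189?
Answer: -118063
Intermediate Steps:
L(I, P) = (262 + I)*(292 + P) (L(I, P) = (292 + P)*(262 + I) = (262 + I)*(292 + P))
(L(-571, -101) - 121233) + 62189 = ((76504 + 262*(-101) + 292*(-571) - 571*(-101)) - 121233) + 62189 = ((76504 - 26462 - 166732 + 57671) - 121233) + 62189 = (-59019 - 121233) + 62189 = -180252 + 62189 = -118063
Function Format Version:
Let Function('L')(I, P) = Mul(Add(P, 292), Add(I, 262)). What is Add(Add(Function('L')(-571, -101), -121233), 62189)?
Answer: -118063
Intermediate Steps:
Function('L')(I, P) = Mul(Add(262, I), Add(292, P)) (Function('L')(I, P) = Mul(Add(292, P), Add(262, I)) = Mul(Add(262, I), Add(292, P)))
Add(Add(Function('L')(-571, -101), -121233), 62189) = Add(Add(Add(76504, Mul(262, -101), Mul(292, -571), Mul(-571, -101)), -121233), 62189) = Add(Add(Add(76504, -26462, -166732, 57671), -121233), 62189) = Add(Add(-59019, -121233), 62189) = Add(-180252, 62189) = -118063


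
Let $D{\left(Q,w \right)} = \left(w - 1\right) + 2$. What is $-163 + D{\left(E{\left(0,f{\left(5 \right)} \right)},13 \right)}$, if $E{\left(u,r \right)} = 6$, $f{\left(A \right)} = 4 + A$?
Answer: $-149$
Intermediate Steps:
$D{\left(Q,w \right)} = 1 + w$ ($D{\left(Q,w \right)} = \left(-1 + w\right) + 2 = 1 + w$)
$-163 + D{\left(E{\left(0,f{\left(5 \right)} \right)},13 \right)} = -163 + \left(1 + 13\right) = -163 + 14 = -149$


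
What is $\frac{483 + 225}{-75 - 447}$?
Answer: $- \frac{118}{87} \approx -1.3563$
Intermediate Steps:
$\frac{483 + 225}{-75 - 447} = \frac{708}{-522} = 708 \left(- \frac{1}{522}\right) = - \frac{118}{87}$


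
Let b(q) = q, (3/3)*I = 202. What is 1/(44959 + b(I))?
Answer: 1/45161 ≈ 2.2143e-5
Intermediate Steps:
I = 202
1/(44959 + b(I)) = 1/(44959 + 202) = 1/45161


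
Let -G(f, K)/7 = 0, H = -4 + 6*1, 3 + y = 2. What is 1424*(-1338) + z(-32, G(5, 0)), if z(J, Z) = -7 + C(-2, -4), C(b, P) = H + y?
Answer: -1905318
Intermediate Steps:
y = -1 (y = -3 + 2 = -1)
H = 2 (H = -4 + 6 = 2)
C(b, P) = 1 (C(b, P) = 2 - 1 = 1)
G(f, K) = 0 (G(f, K) = -7*0 = 0)
z(J, Z) = -6 (z(J, Z) = -7 + 1 = -6)
1424*(-1338) + z(-32, G(5, 0)) = 1424*(-1338) - 6 = -1905312 - 6 = -1905318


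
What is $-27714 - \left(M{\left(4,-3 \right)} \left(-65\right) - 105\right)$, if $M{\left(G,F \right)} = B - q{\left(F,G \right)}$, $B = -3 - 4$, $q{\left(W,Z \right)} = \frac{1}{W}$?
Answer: $- \frac{84127}{3} \approx -28042.0$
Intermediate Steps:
$B = -7$ ($B = -3 - 4 = -7$)
$M{\left(G,F \right)} = -7 - \frac{1}{F}$
$-27714 - \left(M{\left(4,-3 \right)} \left(-65\right) - 105\right) = -27714 - \left(\left(-7 - \frac{1}{-3}\right) \left(-65\right) - 105\right) = -27714 - \left(\left(-7 - - \frac{1}{3}\right) \left(-65\right) - 105\right) = -27714 - \left(\left(-7 + \frac{1}{3}\right) \left(-65\right) - 105\right) = -27714 - \left(\left(- \frac{20}{3}\right) \left(-65\right) - 105\right) = -27714 - \left(\frac{1300}{3} - 105\right) = -27714 - \frac{985}{3} = - \frac{84127}{3}$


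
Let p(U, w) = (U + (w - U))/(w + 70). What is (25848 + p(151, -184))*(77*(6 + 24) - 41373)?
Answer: -19185505988/19 ≈ -1.0098e+9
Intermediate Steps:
p(U, w) = w/(70 + w)
(25848 + p(151, -184))*(77*(6 + 24) - 41373) = (25848 - 184/(70 - 184))*(77*(6 + 24) - 41373) = (25848 - 184/(-114))*(77*30 - 41373) = (25848 - 184*(-1/114))*(2310 - 41373) = (25848 + 92/57)*(-39063) = (1473428/57)*(-39063) = -19185505988/19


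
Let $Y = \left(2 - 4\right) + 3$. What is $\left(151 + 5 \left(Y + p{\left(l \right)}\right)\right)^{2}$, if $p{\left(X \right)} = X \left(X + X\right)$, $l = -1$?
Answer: $27556$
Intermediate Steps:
$Y = 1$ ($Y = -2 + 3 = 1$)
$p{\left(X \right)} = 2 X^{2}$ ($p{\left(X \right)} = X 2 X = 2 X^{2}$)
$\left(151 + 5 \left(Y + p{\left(l \right)}\right)\right)^{2} = \left(151 + 5 \left(1 + 2 \left(-1\right)^{2}\right)\right)^{2} = \left(151 + 5 \left(1 + 2 \cdot 1\right)\right)^{2} = \left(151 + 5 \left(1 + 2\right)\right)^{2} = \left(151 + 5 \cdot 3\right)^{2} = \left(151 + 15\right)^{2} = 166^{2} = 27556$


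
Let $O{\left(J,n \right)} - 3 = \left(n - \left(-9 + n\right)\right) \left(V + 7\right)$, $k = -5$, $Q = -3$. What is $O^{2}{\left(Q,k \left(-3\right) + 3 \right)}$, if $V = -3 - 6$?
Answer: $225$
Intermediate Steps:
$V = -9$ ($V = -3 - 6 = -9$)
$O{\left(J,n \right)} = -15$ ($O{\left(J,n \right)} = 3 + \left(n - \left(-9 + n\right)\right) \left(-9 + 7\right) = 3 + \left(n + \left(\left(5 - n\right) + 4\right)\right) \left(-2\right) = 3 + \left(n - \left(-9 + n\right)\right) \left(-2\right) = 3 + 9 \left(-2\right) = 3 - 18 = -15$)
$O^{2}{\left(Q,k \left(-3\right) + 3 \right)} = \left(-15\right)^{2} = 225$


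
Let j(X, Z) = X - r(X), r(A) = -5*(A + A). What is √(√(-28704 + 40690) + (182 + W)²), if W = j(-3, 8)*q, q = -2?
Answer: √(61504 + √11986) ≈ 248.22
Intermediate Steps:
r(A) = -10*A
j(X, Z) = 11*X (j(X, Z) = X - (-10)*X = X + 10*X = 11*X)
W = 66 (W = (11*(-3))*(-2) = -33*(-2) = 66)
√(√(-28704 + 40690) + (182 + W)²) = √(√(-28704 + 40690) + (182 + 66)²) = √(√11986 + 248²) = √(√11986 + 61504) = √(61504 + √11986)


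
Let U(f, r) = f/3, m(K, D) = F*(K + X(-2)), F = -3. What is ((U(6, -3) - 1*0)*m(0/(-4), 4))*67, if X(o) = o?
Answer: 804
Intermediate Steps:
m(K, D) = 6 - 3*K (m(K, D) = -3*(K - 2) = -3*(-2 + K) = 6 - 3*K)
U(f, r) = f/3 (U(f, r) = f*(1/3) = f/3)
((U(6, -3) - 1*0)*m(0/(-4), 4))*67 = (((1/3)*6 - 1*0)*(6 - 0/(-4)))*67 = ((2 + 0)*(6 - 0*(-1)/4))*67 = (2*(6 - 3*0))*67 = (2*(6 + 0))*67 = (2*6)*67 = 12*67 = 804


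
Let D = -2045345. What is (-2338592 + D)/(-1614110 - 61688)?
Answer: 4383937/1675798 ≈ 2.6160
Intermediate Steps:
(-2338592 + D)/(-1614110 - 61688) = (-2338592 - 2045345)/(-1614110 - 61688) = -4383937/(-1675798) = -4383937*(-1/1675798) = 4383937/1675798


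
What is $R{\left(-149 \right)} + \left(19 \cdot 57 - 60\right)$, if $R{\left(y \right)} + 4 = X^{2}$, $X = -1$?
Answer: $1020$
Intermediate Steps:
$R{\left(y \right)} = -3$ ($R{\left(y \right)} = -4 + \left(-1\right)^{2} = -4 + 1 = -3$)
$R{\left(-149 \right)} + \left(19 \cdot 57 - 60\right) = -3 + \left(19 \cdot 57 - 60\right) = -3 + \left(1083 - 60\right) = -3 + 1023 = 1020$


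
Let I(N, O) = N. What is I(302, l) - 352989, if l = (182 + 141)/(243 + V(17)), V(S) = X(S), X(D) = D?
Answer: -352687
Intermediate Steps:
V(S) = S
l = 323/260 (l = (182 + 141)/(243 + 17) = 323/260 ≈ 1.2423)
I(302, l) - 352989 = 302 - 352989 = -352687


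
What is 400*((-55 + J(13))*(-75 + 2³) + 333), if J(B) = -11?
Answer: 1902000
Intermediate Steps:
400*((-55 + J(13))*(-75 + 2³) + 333) = 400*((-55 - 11)*(-75 + 2³) + 333) = 400*(-66*(-75 + 8) + 333) = 400*(-66*(-67) + 333) = 400*(4422 + 333) = 400*4755 = 1902000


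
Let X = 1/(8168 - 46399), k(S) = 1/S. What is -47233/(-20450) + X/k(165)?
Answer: 1802390573/781823950 ≈ 2.3054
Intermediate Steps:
X = -1/38231 (X = 1/(-38231) = -1/38231 ≈ -2.6157e-5)
-47233/(-20450) + X/k(165) = -47233/(-20450) - 1/(38231*(1/165)) = -47233*(-1/20450) - 1/(38231*1/165) = 47233/20450 - 1/38231*165 = 47233/20450 - 165/38231 = 1802390573/781823950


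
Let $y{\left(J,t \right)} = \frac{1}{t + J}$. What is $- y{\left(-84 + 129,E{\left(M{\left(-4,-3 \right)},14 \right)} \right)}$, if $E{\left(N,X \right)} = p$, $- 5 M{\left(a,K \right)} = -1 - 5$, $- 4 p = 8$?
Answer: $- \frac{1}{43} \approx -0.023256$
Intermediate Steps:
$p = -2$ ($p = \left(- \frac{1}{4}\right) 8 = -2$)
$M{\left(a,K \right)} = \frac{6}{5}$ ($M{\left(a,K \right)} = - \frac{-1 - 5}{5} = \left(- \frac{1}{5}\right) \left(-6\right) = \frac{6}{5}$)
$E{\left(N,X \right)} = -2$
$y{\left(J,t \right)} = \frac{1}{J + t}$
$- y{\left(-84 + 129,E{\left(M{\left(-4,-3 \right)},14 \right)} \right)} = - \frac{1}{\left(-84 + 129\right) - 2} = - \frac{1}{45 - 2} = - \frac{1}{43}$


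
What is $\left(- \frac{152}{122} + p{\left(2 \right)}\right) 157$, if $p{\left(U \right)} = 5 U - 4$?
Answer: $\frac{45530}{61} \approx 746.39$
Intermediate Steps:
$p{\left(U \right)} = -4 + 5 U$
$\left(- \frac{152}{122} + p{\left(2 \right)}\right) 157 = \left(- \frac{152}{122} + \left(-4 + 5 \cdot 2\right)\right) 157 = \left(\left(-152\right) \frac{1}{122} + \left(-4 + 10\right)\right) 157 = \left(- \frac{76}{61} + 6\right) 157 = \frac{290}{61} \cdot 157 = \frac{45530}{61}$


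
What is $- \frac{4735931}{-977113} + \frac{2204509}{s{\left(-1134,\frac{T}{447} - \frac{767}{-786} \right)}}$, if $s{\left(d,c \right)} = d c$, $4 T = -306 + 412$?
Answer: $- \frac{41936479586133589}{22387333601682} \approx -1873.2$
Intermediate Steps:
$T = \frac{53}{2}$ ($T = \frac{-306 + 412}{4} = \frac{1}{4} \cdot 106 = \frac{53}{2} \approx 26.5$)
$s{\left(d,c \right)} = c d$
$- \frac{4735931}{-977113} + \frac{2204509}{s{\left(-1134,\frac{T}{447} - \frac{767}{-786} \right)}} = - \frac{4735931}{-977113} + \frac{2204509}{\left(\frac{53}{2 \cdot 447} - \frac{767}{-786}\right) \left(-1134\right)} = \left(-4735931\right) \left(- \frac{1}{977113}\right) + \frac{2204509}{\left(\frac{53}{2} \cdot \frac{1}{447} - - \frac{767}{786}\right) \left(-1134\right)} = \frac{4735931}{977113} + \frac{2204509}{\left(\frac{53}{894} + \frac{767}{786}\right) \left(-1134\right)} = \frac{4735931}{977113} + \frac{2204509}{\frac{60613}{58557} \left(-1134\right)} = \frac{4735931}{977113} + \frac{2204509}{- \frac{22911714}{19519}} = \frac{4735931}{977113} + 2204509 \left(- \frac{19519}{22911714}\right) = \frac{4735931}{977113} - \frac{43029811171}{22911714} = - \frac{41936479586133589}{22387333601682}$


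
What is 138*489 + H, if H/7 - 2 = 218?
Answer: 69022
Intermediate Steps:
H = 1540 (H = 14 + 7*218 = 14 + 1526 = 1540)
138*489 + H = 138*489 + 1540 = 67482 + 1540 = 69022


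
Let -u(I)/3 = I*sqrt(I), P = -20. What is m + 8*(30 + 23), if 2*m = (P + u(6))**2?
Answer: 1596 + 360*sqrt(6) ≈ 2477.8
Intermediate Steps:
u(I) = -3*I**(3/2) (u(I) = -3*I*sqrt(I) = -3*I**(3/2))
m = (-20 - 18*sqrt(6))**2/2 ≈ 2053.8
m + 8*(30 + 23) = (1172 + 360*sqrt(6)) + 8*(30 + 23) = (1172 + 360*sqrt(6)) + 8*53 = (1172 + 360*sqrt(6)) + 424 = 1596 + 360*sqrt(6)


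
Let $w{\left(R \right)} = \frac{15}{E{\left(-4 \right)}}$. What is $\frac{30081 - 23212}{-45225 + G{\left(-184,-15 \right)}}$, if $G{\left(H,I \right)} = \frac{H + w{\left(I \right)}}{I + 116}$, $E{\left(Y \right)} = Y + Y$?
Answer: $- \frac{5550152}{36543287} \approx -0.15188$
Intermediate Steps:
$E{\left(Y \right)} = 2 Y$
$w{\left(R \right)} = - \frac{15}{8}$ ($w{\left(R \right)} = \frac{15}{2 \left(-4\right)} = \frac{15}{-8} = 15 \left(- \frac{1}{8}\right) = - \frac{15}{8}$)
$G{\left(H,I \right)} = \frac{- \frac{15}{8} + H}{116 + I}$ ($G{\left(H,I \right)} = \frac{H - \frac{15}{8}}{I + 116} = \frac{- \frac{15}{8} + H}{116 + I}$)
$\frac{30081 - 23212}{-45225 + G{\left(-184,-15 \right)}} = \frac{30081 - 23212}{-45225 + \frac{- \frac{15}{8} - 184}{116 - 15}} = \frac{6869}{-45225 + \frac{1}{101} \left(- \frac{1487}{8}\right)} = \frac{6869}{-45225 - \frac{1487}{808}} = \frac{6869}{- \frac{36543287}{808}} = 6869 \left(- \frac{808}{36543287}\right) = - \frac{5550152}{36543287}$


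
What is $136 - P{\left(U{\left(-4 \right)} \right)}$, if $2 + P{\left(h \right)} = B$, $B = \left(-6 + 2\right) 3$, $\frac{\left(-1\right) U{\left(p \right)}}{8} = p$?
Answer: $150$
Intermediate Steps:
$U{\left(p \right)} = - 8 p$
$B = -12$ ($B = \left(-4\right) 3 = -12$)
$P{\left(h \right)} = -14$ ($P{\left(h \right)} = -2 - 12 = -14$)
$136 - P{\left(U{\left(-4 \right)} \right)} = 136 - -14 = 136 + 14 = 150$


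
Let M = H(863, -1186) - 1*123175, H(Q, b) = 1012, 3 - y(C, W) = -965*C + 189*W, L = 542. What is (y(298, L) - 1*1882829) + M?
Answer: -1819857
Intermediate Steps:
y(C, W) = 3 - 189*W + 965*C (y(C, W) = 3 - (-965*C + 189*W) = 3 + (-189*W + 965*C) = 3 - 189*W + 965*C)
M = -122163 (M = 1012 - 1*123175 = 1012 - 123175 = -122163)
(y(298, L) - 1*1882829) + M = ((3 - 189*542 + 965*298) - 1*1882829) - 122163 = ((3 - 102438 + 287570) - 1882829) - 122163 = (185135 - 1882829) - 122163 = -1697694 - 122163 = -1819857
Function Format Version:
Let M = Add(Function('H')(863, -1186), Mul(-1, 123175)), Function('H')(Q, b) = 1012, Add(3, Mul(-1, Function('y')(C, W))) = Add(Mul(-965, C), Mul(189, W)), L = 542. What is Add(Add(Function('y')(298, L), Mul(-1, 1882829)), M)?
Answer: -1819857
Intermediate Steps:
Function('y')(C, W) = Add(3, Mul(-189, W), Mul(965, C)) (Function('y')(C, W) = Add(3, Mul(-1, Add(Mul(-965, C), Mul(189, W)))) = Add(3, Add(Mul(-189, W), Mul(965, C))) = Add(3, Mul(-189, W), Mul(965, C)))
M = -122163 (M = Add(1012, Mul(-1, 123175)) = Add(1012, -123175) = -122163)
Add(Add(Function('y')(298, L), Mul(-1, 1882829)), M) = Add(Add(Add(3, Mul(-189, 542), Mul(965, 298)), Mul(-1, 1882829)), -122163) = Add(Add(Add(3, -102438, 287570), -1882829), -122163) = Add(Add(185135, -1882829), -122163) = Add(-1697694, -122163) = -1819857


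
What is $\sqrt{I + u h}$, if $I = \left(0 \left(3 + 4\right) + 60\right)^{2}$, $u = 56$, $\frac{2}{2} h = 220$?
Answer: $4 \sqrt{995} \approx 126.17$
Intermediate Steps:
$h = 220$
$I = 3600$ ($I = \left(0 \cdot 7 + 60\right)^{2} = \left(0 + 60\right)^{2} = 60^{2} = 3600$)
$\sqrt{I + u h} = \sqrt{3600 + 56 \cdot 220} = \sqrt{3600 + 12320} = \sqrt{15920} = 4 \sqrt{995}$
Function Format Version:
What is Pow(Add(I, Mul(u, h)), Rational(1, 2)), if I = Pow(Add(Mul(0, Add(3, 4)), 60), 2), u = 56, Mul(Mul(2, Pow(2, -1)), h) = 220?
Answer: Mul(4, Pow(995, Rational(1, 2))) ≈ 126.17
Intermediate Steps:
h = 220
I = 3600 (I = Pow(Add(Mul(0, 7), 60), 2) = Pow(Add(0, 60), 2) = Pow(60, 2) = 3600)
Pow(Add(I, Mul(u, h)), Rational(1, 2)) = Pow(Add(3600, Mul(56, 220)), Rational(1, 2)) = Pow(Add(3600, 12320), Rational(1, 2)) = Pow(15920, Rational(1, 2)) = Mul(4, Pow(995, Rational(1, 2)))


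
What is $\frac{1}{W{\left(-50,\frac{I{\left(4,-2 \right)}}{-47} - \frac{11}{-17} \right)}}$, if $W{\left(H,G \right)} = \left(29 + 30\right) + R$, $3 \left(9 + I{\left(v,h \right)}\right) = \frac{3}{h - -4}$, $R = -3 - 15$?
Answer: $\frac{1}{41} \approx 0.02439$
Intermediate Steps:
$R = -18$ ($R = -3 - 15 = -18$)
$I{\left(v,h \right)} = -9 + \frac{1}{4 + h}$ ($I{\left(v,h \right)} = -9 + \frac{3 \frac{1}{h - -4}}{3} = -9 + \frac{3 \frac{1}{h + 4}}{3} = -9 + \frac{3 \frac{1}{4 + h}}{3} = -9 + \frac{1}{4 + h}$)
$W{\left(H,G \right)} = 41$ ($W{\left(H,G \right)} = \left(29 + 30\right) - 18 = 59 - 18 = 41$)
$\frac{1}{W{\left(-50,\frac{I{\left(4,-2 \right)}}{-47} - \frac{11}{-17} \right)}} = \frac{1}{41}$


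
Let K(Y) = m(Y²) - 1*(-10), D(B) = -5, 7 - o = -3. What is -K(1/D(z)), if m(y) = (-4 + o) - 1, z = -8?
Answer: -15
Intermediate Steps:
o = 10 (o = 7 - 1*(-3) = 7 + 3 = 10)
m(y) = 5 (m(y) = (-4 + 10) - 1 = 6 - 1 = 5)
K(Y) = 15 (K(Y) = 5 - 1*(-10) = 5 + 10 = 15)
-K(1/D(z)) = -1*15 = -15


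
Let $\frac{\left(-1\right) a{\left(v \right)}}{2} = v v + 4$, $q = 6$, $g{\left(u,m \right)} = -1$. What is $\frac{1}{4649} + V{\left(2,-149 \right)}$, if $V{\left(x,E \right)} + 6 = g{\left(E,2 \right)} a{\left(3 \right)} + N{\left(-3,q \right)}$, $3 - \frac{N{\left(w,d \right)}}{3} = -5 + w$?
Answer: $\frac{246398}{4649} \approx 53.0$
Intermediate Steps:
$N{\left(w,d \right)} = 24 - 3 w$ ($N{\left(w,d \right)} = 9 - 3 \left(-5 + w\right) = 9 - \left(-15 + 3 w\right) = 24 - 3 w$)
$a{\left(v \right)} = -8 - 2 v^{2}$ ($a{\left(v \right)} = - 2 \left(v v + 4\right) = - 2 \left(v^{2} + 4\right) = - 2 \left(4 + v^{2}\right) = -8 - 2 v^{2}$)
$V{\left(x,E \right)} = 53$ ($V{\left(x,E \right)} = -6 + \left(- (-8 - 2 \cdot 3^{2}) + \left(24 - -9\right)\right) = -6 + \left(- (-8 - 18) + \left(24 + 9\right)\right) = -6 + \left(- (-8 - 18) + 33\right) = -6 + \left(\left(-1\right) \left(-26\right) + 33\right) = -6 + \left(26 + 33\right) = -6 + 59 = 53$)
$\frac{1}{4649} + V{\left(2,-149 \right)} = \frac{1}{4649} + 53 = \frac{246398}{4649}$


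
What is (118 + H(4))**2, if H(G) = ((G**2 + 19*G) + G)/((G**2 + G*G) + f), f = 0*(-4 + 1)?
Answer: 14641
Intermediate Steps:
f = 0 (f = 0*(-3) = 0)
H(G) = (G**2 + 20*G)/(2*G**2) (H(G) = ((G**2 + 19*G) + G)/((G**2 + G*G) + 0) = (G**2 + 20*G)/((G**2 + G**2) + 0) = (G**2 + 20*G)/(2*G**2 + 0) = (G**2 + 20*G)/((2*G**2)) = (G**2 + 20*G)*(1/(2*G**2)) = (G**2 + 20*G)/(2*G**2))
(118 + H(4))**2 = (118 + (1/2)*(20 + 4)/4)**2 = (118 + (1/2)*(1/4)*24)**2 = (118 + 3)**2 = 121**2 = 14641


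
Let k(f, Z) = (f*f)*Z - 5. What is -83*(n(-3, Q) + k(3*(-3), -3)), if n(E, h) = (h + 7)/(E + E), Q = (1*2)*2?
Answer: 124417/6 ≈ 20736.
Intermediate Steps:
k(f, Z) = -5 + Z*f**2 (k(f, Z) = f**2*Z - 5 = Z*f**2 - 5 = -5 + Z*f**2)
Q = 4 (Q = 2*2 = 4)
n(E, h) = (7 + h)/(2*E) (n(E, h) = (7 + h)/((2*E)) = (7 + h)*(1/(2*E)) = (7 + h)/(2*E))
-83*(n(-3, Q) + k(3*(-3), -3)) = -83*((1/2)*(7 + 4)/(-3) + (-5 - 3*(3*(-3))**2)) = -83*((1/2)*(-1/3)*11 + (-5 - 3*(-9)**2)) = -83*(-11/6 + (-5 - 3*81)) = -83*(-11/6 + (-5 - 243)) = -83*(-11/6 - 248) = -83*(-1499/6) = 124417/6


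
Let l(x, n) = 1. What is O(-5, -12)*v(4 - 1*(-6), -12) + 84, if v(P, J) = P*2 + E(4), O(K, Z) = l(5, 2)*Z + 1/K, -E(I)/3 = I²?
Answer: 2128/5 ≈ 425.60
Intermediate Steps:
E(I) = -3*I²
O(K, Z) = Z + 1/K (O(K, Z) = 1*Z + 1/K = Z + 1/K)
v(P, J) = -48 + 2*P (v(P, J) = P*2 - 3*4² = 2*P - 3*16 = 2*P - 48 = -48 + 2*P)
O(-5, -12)*v(4 - 1*(-6), -12) + 84 = (-12 + 1/(-5))*(-48 + 2*(4 - 1*(-6))) + 84 = (-12 - ⅕)*(-48 + 2*(4 + 6)) + 84 = -61*(-48 + 2*10)/5 + 84 = -61*(-48 + 20)/5 + 84 = -61/5*(-28) + 84 = 1708/5 + 84 = 2128/5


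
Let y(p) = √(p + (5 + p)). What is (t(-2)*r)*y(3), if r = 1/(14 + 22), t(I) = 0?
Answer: 0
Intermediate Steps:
y(p) = √(5 + 2*p)
r = 1/36 ≈ 0.027778
(t(-2)*r)*y(3) = (0*(1/36))*√(5 + 2*3) = 0*√(5 + 6) = 0*√11 = 0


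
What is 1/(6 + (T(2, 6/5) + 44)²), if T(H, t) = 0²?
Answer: 1/1942 ≈ 0.00051493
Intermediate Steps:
T(H, t) = 0
1/(6 + (T(2, 6/5) + 44)²) = 1/(6 + (0 + 44)²) = 1/(6 + 44²) = 1/(6 + 1936) = 1/1942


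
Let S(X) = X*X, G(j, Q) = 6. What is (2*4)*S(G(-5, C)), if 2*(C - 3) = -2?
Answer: 288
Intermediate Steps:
C = 2 (C = 3 + (½)*(-2) = 3 - 1 = 2)
S(X) = X²
(2*4)*S(G(-5, C)) = (2*4)*6² = 8*36 = 288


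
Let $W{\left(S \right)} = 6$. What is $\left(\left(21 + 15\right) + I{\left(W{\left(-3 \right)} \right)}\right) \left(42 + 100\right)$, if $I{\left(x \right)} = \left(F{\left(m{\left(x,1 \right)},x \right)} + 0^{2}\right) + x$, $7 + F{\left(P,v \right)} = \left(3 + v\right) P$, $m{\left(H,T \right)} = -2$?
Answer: $2414$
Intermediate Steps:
$F{\left(P,v \right)} = -7 + P \left(3 + v\right)$ ($F{\left(P,v \right)} = -7 + \left(3 + v\right) P = -7 + P \left(3 + v\right)$)
$I{\left(x \right)} = -13 - x$ ($I{\left(x \right)} = \left(\left(-7 + 3 \left(-2\right) - 2 x\right) + 0^{2}\right) + x = \left(\left(-7 - 6 - 2 x\right) + 0\right) + x = \left(\left(-13 - 2 x\right) + 0\right) + x = \left(-13 - 2 x\right) + x = -13 - x$)
$\left(\left(21 + 15\right) + I{\left(W{\left(-3 \right)} \right)}\right) \left(42 + 100\right) = \left(\left(21 + 15\right) - 19\right) \left(42 + 100\right) = \left(36 - 19\right) 142 = 17 \cdot 142 = 2414$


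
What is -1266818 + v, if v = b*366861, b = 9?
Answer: 2034931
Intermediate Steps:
v = 3301749 (v = 9*366861 = 3301749)
-1266818 + v = -1266818 + 3301749 = 2034931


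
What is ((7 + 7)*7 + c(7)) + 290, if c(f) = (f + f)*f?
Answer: 486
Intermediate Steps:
c(f) = 2*f² (c(f) = (2*f)*f = 2*f²)
((7 + 7)*7 + c(7)) + 290 = ((7 + 7)*7 + 2*7²) + 290 = (14*7 + 2*49) + 290 = (98 + 98) + 290 = 196 + 290 = 486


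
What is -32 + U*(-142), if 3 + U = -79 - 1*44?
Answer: 17860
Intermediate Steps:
U = -126 (U = -3 + (-79 - 1*44) = -3 + (-79 - 44) = -3 - 123 = -126)
-32 + U*(-142) = -32 - 126*(-142) = -32 + 17892 = 17860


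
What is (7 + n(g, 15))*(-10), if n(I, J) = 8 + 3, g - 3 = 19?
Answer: -180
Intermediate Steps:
g = 22 (g = 3 + 19 = 22)
n(I, J) = 11
(7 + n(g, 15))*(-10) = (7 + 11)*(-10) = 18*(-10) = -180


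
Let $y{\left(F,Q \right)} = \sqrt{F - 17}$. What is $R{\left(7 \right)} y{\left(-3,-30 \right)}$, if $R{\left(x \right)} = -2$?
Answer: $- 4 i \sqrt{5} \approx - 8.9443 i$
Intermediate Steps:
$y{\left(F,Q \right)} = \sqrt{-17 + F}$
$R{\left(7 \right)} y{\left(-3,-30 \right)} = - 2 \sqrt{-17 - 3} = - 2 \sqrt{-20} = - 2 \cdot 2 i \sqrt{5} = - 4 i \sqrt{5}$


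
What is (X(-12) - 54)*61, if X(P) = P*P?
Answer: 5490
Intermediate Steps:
X(P) = P²
(X(-12) - 54)*61 = ((-12)² - 54)*61 = (144 - 54)*61 = 90*61 = 5490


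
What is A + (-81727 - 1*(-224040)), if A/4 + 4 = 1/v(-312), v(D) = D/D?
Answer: 142301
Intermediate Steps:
v(D) = 1
A = -12 (A = -16 + 4/1 = -16 + 4*1 = -16 + 4 = -12)
A + (-81727 - 1*(-224040)) = -12 + (-81727 - 1*(-224040)) = -12 + (-81727 + 224040) = -12 + 142313 = 142301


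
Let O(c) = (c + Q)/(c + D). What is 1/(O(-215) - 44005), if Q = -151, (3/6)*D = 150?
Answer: -85/3740791 ≈ -2.2722e-5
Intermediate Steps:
D = 300 (D = 2*150 = 300)
O(c) = (-151 + c)/(300 + c) (O(c) = (c - 151)/(c + 300) = (-151 + c)/(300 + c))
1/(O(-215) - 44005) = 1/((-151 - 215)/(300 - 215) - 44005) = 1/(-366/85 - 44005) = 1/(-3740791/85) = -85/3740791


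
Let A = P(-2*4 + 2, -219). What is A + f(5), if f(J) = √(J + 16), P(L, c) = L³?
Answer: -216 + √21 ≈ -211.42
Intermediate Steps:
A = -216 (A = (-2*4 + 2)³ = (-8 + 2)³ = (-6)³ = -216)
f(J) = √(16 + J)
A + f(5) = -216 + √(16 + 5) = -216 + √21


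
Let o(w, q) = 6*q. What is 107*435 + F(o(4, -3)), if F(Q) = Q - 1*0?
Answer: 46527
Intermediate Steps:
F(Q) = Q (F(Q) = Q + 0 = Q)
107*435 + F(o(4, -3)) = 107*435 + 6*(-3) = 46545 - 18 = 46527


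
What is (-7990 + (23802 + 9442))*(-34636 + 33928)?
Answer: -17879832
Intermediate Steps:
(-7990 + (23802 + 9442))*(-34636 + 33928) = (-7990 + 33244)*(-708) = 25254*(-708) = -17879832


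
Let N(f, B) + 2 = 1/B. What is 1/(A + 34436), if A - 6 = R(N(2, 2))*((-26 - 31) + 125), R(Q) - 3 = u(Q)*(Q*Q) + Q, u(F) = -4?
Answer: 1/33932 ≈ 2.9471e-5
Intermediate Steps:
N(f, B) = -2 + 1/B
R(Q) = 3 + Q - 4*Q**2 (R(Q) = 3 + (-4*Q*Q + Q) = 3 + (-4*Q**2 + Q) = 3 + (Q - 4*Q**2) = 3 + Q - 4*Q**2)
A = -504 (A = 6 + (3 + (-2 + 1/2) - 4*(-2 + 1/2)**2)*((-26 - 31) + 125) = 6 + (3 + (-2 + 1/2) - 4*(-2 + 1/2)**2)*(-57 + 125) = 6 + (3 - 3/2 - 4*(-3/2)**2)*68 = 6 + (3 - 3/2 - 4*9/4)*68 = 6 + (3 - 3/2 - 9)*68 = 6 - 15/2*68 = 6 - 510 = -504)
1/(A + 34436) = 1/(-504 + 34436) = 1/33932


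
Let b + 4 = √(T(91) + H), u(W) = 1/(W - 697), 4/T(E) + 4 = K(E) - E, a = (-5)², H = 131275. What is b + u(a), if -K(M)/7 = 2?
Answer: -2689/672 + √1559677839/109 ≈ 358.32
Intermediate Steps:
K(M) = -14 (K(M) = -7*2 = -14)
a = 25
T(E) = 4/(-18 - E) (T(E) = 4/(-4 + (-14 - E)) = 4/(-18 - E))
u(W) = 1/(-697 + W)
b = -4 + √1559677839/109 (b = -4 + √(-4/(18 + 91) + 131275) = -4 + √(-4/109 + 131275) = -4 + √(14308971/109) = -4 + √1559677839/109 ≈ 358.32)
b + u(a) = (-4 + √1559677839/109) + 1/(-697 + 25) = (-4 + √1559677839/109) + 1/(-672) = (-4 + √1559677839/109) - 1/672 = -2689/672 + √1559677839/109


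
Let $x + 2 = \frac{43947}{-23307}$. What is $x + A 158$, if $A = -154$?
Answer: $- \frac{189065495}{7769} \approx -24336.0$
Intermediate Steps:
$x = - \frac{30187}{7769}$ ($x = -2 + \frac{43947}{-23307} = -2 + 43947 \left(- \frac{1}{23307}\right) = -2 - \frac{14649}{7769} = - \frac{30187}{7769} \approx -3.8856$)
$x + A 158 = - \frac{30187}{7769} - 24332 = - \frac{189065495}{7769}$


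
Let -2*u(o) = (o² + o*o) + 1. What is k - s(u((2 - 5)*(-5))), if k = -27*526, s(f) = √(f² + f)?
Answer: -14202 - √202499/2 ≈ -14427.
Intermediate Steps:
u(o) = -½ - o² (u(o) = -((o² + o*o) + 1)/2 = -((o² + o²) + 1)/2 = -(2*o² + 1)/2 = -(1 + 2*o²)/2 = -½ - o²)
s(f) = √(f + f²)
k = -14202
k - s(u((2 - 5)*(-5))) = -14202 - √((-½ - ((2 - 5)*(-5))²)*(1 + (-½ - ((2 - 5)*(-5))²))) = -14202 - √((-½ - (-3*(-5))²)*(1 + (-½ - (-3*(-5))²))) = -14202 - √((-½ - 1*15²)*(1 + (-½ - 1*15²))) = -14202 - √((-½ - 1*225)*(1 + (-½ - 1*225))) = -14202 - √((-½ - 225)*(1 + (-½ - 225))) = -14202 - √(-451*(1 - 451/2)/2) = -14202 - √(-451/2*(-449/2)) = -14202 - √(202499/4) = -14202 - √202499/2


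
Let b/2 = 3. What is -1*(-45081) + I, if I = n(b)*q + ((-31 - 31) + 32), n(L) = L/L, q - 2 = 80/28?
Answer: 315391/7 ≈ 45056.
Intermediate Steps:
b = 6 (b = 2*3 = 6)
q = 34/7 (q = 2 + 80/28 = 2 + 80*(1/28) = 2 + 20/7 = 34/7 ≈ 4.8571)
n(L) = 1
I = -176/7 (I = 1*(34/7) + ((-31 - 31) + 32) = 34/7 + (-62 + 32) = 34/7 - 30 = -176/7 ≈ -25.143)
-1*(-45081) + I = -1*(-45081) - 176/7 = 45081 - 176/7 = 315391/7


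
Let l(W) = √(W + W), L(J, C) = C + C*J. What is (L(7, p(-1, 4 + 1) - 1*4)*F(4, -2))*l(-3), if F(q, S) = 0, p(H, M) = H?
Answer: 0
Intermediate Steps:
l(W) = √2*√W (l(W) = √(2*W) = √2*√W)
(L(7, p(-1, 4 + 1) - 1*4)*F(4, -2))*l(-3) = (((-1 - 1*4)*(1 + 7))*0)*(√2*√(-3)) = (((-1 - 4)*8)*0)*(√2*(I*√3)) = (-5*8*0)*(I*√6) = (-40*0)*(I*√6) = 0*(I*√6) = 0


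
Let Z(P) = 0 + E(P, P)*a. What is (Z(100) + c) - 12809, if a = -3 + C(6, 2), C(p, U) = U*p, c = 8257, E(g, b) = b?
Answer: -3652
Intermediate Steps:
a = 9 (a = -3 + 2*6 = -3 + 12 = 9)
Z(P) = 9*P (Z(P) = 0 + P*9 = 0 + 9*P = 9*P)
(Z(100) + c) - 12809 = (9*100 + 8257) - 12809 = (900 + 8257) - 12809 = 9157 - 12809 = -3652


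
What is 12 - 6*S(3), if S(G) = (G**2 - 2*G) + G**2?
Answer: -60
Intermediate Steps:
S(G) = -2*G + 2*G**2
12 - 6*S(3) = 12 - 12*3*(-1 + 3) = 12 - 12*3*2 = 12 - 6*12 = 12 - 72 = -60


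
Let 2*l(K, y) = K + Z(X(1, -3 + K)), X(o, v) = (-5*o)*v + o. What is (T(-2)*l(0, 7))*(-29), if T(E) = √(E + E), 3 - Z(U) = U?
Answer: 377*I ≈ 377.0*I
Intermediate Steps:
X(o, v) = o - 5*o*v (X(o, v) = -5*o*v + o = o - 5*o*v)
Z(U) = 3 - U
T(E) = √2*√E (T(E) = √(2*E) = √2*√E)
l(K, y) = -13/2 + 3*K (l(K, y) = (K + (3 - (1 - 5*(-3 + K))))/2 = (K + (3 - (1 + (15 - 5*K))))/2 = (K + (3 - (16 - 5*K)))/2 = (K + (3 + (-16 + 5*K)))/2 = (K + (-13 + 5*K))/2 = (-13 + 6*K)/2 = -13/2 + 3*K)
(T(-2)*l(0, 7))*(-29) = ((√2*√(-2))*(-13/2 + 3*0))*(-29) = ((√2*(I*√2))*(-13/2 + 0))*(-29) = ((2*I)*(-13/2))*(-29) = -13*I*(-29) = 377*I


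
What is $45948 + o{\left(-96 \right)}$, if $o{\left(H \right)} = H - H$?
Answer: $45948$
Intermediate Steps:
$o{\left(H \right)} = 0$
$45948 + o{\left(-96 \right)} = 45948 + 0 = 45948$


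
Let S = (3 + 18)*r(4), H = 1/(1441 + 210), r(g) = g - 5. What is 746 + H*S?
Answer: 1231625/1651 ≈ 745.99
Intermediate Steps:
r(g) = -5 + g
H = 1/1651 ≈ 0.00060569
S = -21 (S = (3 + 18)*(-5 + 4) = 21*(-1) = -21)
746 + H*S = 746 + (1/1651)*(-21) = 746 - 21/1651 = 1231625/1651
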